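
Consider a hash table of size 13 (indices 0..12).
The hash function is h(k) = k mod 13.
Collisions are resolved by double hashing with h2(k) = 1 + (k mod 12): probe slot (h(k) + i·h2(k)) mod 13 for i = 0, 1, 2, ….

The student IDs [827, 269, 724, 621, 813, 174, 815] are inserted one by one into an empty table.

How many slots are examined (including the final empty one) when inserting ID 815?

Insert 827: h=8, slot 8 empty => index 8.
Insert 269: h=9, slot 9 empty => index 9.
Insert 724: h=9, h2=5, slot 9 occupied => index 1.
Insert 621: h=10, slot 10 empty => index 10.
Insert 813: h=7, slot 7 empty => index 7.
Insert 174: h=5, slot 5 empty => index 5.
Insert 815: h=9, h2=12, slots 9,8,7 occupied => index 6.
Table: [∅, 724, ∅, ∅, ∅, 174, 815, 813, 827, 269, 621, ∅, ∅]

4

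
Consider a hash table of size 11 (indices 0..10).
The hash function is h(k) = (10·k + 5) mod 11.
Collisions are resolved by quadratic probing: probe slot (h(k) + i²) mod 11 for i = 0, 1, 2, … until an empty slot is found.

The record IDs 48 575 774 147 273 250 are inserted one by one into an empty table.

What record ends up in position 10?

147

48 hashes to 1; slot 1 is free -> place at 1.
575 hashes to 2; slot 2 is free -> place at 2.
774 hashes to 1; 1,2 taken -> place at 5.
147 hashes to 1; 1,2,5 taken -> place at 10.
273 hashes to 7; slot 7 is free -> place at 7.
250 hashes to 8; slot 8 is free -> place at 8.
Table: [., 48, 575, ., ., 774, ., 273, 250, ., 147]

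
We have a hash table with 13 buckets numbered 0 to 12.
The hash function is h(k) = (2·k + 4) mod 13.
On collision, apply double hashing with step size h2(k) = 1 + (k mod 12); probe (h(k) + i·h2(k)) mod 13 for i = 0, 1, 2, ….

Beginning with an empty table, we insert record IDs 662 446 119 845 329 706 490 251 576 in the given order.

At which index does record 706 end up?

662 hashes to 2; slot 2 is free -> place at 2.
446 hashes to 12; slot 12 is free -> place at 12.
119 hashes to 8; slot 8 is free -> place at 8.
845 hashes to 4; slot 4 is free -> place at 4.
329 hashes to 12, h2=6; 12 taken -> place at 5.
706 hashes to 12, h2=11; 12 taken -> place at 10.
490 hashes to 9; slot 9 is free -> place at 9.
251 hashes to 12, h2=12; 12 taken -> place at 11.
576 hashes to 12, h2=1; 12 taken -> place at 0.
Table: [576, -, 662, -, 845, 329, -, -, 119, 490, 706, 251, 446]

10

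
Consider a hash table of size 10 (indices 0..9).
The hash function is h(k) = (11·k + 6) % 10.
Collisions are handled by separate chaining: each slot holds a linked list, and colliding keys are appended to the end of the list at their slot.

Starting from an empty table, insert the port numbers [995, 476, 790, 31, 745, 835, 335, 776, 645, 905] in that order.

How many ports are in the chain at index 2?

2

Insert 995: h=1, bucket 1 empty -> new chain.
Insert 476: h=2, bucket 2 empty -> new chain.
Insert 790: h=6, bucket 6 empty -> new chain.
Insert 31: h=7, bucket 7 empty -> new chain.
Insert 745: h=1, bucket 1 nonempty -> append to chain.
Insert 835: h=1, bucket 1 nonempty -> append to chain.
Insert 335: h=1, bucket 1 nonempty -> append to chain.
Insert 776: h=2, bucket 2 nonempty -> append to chain.
Insert 645: h=1, bucket 1 nonempty -> append to chain.
Insert 905: h=1, bucket 1 nonempty -> append to chain.
Final buckets:
0: -
1: 995 -> 745 -> 835 -> 335 -> 645 -> 905
2: 476 -> 776
3: -
4: -
5: -
6: 790
7: 31
8: -
9: -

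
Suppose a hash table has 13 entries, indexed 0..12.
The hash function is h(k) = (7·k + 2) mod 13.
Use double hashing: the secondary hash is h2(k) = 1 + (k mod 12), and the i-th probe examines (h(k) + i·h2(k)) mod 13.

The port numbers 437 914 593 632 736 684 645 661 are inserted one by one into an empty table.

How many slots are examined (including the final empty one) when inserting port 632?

2

437 hashes to 6; slot 6 is free -> place at 6.
914 hashes to 4; slot 4 is free -> place at 4.
593 hashes to 6, h2=6; 6 taken -> place at 12.
632 hashes to 6, h2=9; 6 taken -> place at 2.
736 hashes to 6, h2=5; 6 taken -> place at 11.
684 hashes to 6, h2=1; 6 taken -> place at 7.
645 hashes to 6, h2=10; 6 taken -> place at 3.
661 hashes to 1; slot 1 is free -> place at 1.
Table: [—, 661, 632, 645, 914, —, 437, 684, —, —, —, 736, 593]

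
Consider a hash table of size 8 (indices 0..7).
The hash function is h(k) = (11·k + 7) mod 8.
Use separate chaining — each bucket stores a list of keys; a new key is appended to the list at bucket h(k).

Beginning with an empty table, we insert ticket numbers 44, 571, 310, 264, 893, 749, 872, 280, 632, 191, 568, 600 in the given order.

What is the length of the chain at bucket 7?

6

44 → bucket 3
571 → bucket 0
310 → bucket 1
264 → bucket 7
893 → bucket 6
749 → bucket 6 (collision)
872 → bucket 7 (collision)
280 → bucket 7 (collision)
632 → bucket 7 (collision)
191 → bucket 4
568 → bucket 7 (collision)
600 → bucket 7 (collision)
Final buckets:
0: 571
1: 310
2: _
3: 44
4: 191
5: _
6: 893 -> 749
7: 264 -> 872 -> 280 -> 632 -> 568 -> 600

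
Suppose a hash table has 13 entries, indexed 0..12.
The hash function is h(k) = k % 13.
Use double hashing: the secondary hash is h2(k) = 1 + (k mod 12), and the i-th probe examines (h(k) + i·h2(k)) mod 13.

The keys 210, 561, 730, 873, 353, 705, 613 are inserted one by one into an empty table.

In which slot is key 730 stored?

Insert 210: h=2, slot 2 empty => index 2.
Insert 561: h=2, h2=10, slot 2 occupied => index 12.
Insert 730: h=2, h2=11, slot 2 occupied => index 0.
Insert 873: h=2, h2=10, slots 2,12 occupied => index 9.
Insert 353: h=2, h2=6, slot 2 occupied => index 8.
Insert 705: h=3, slot 3 empty => index 3.
Insert 613: h=2, h2=2, slot 2 occupied => index 4.
Table: [730, ., 210, 705, 613, ., ., ., 353, 873, ., ., 561]

0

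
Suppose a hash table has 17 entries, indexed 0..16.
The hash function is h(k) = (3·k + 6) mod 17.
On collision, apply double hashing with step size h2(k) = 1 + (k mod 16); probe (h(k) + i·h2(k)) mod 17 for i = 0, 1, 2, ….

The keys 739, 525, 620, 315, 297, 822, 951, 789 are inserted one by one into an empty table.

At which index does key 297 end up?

6

739 hashes to 13; slot 13 is free -> place at 13.
525 hashes to 0; slot 0 is free -> place at 0.
620 hashes to 13, h2=13; 13 taken -> place at 9.
315 hashes to 16; slot 16 is free -> place at 16.
297 hashes to 13, h2=10; 13 taken -> place at 6.
822 hashes to 7; slot 7 is free -> place at 7.
951 hashes to 3; slot 3 is free -> place at 3.
789 hashes to 10; slot 10 is free -> place at 10.
Table: [525, ., ., 951, ., ., 297, 822, ., 620, 789, ., ., 739, ., ., 315]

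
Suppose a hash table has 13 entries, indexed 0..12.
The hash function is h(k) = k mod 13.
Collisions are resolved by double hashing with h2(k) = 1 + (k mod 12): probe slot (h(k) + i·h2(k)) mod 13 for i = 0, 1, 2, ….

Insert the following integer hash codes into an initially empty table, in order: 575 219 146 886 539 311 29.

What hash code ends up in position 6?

Insert 575: h=3, slot 3 empty → index 3.
Insert 219: h=11, slot 11 empty → index 11.
Insert 146: h=3, h2=3, slot 3 occupied → index 6.
Insert 886: h=2, slot 2 empty → index 2.
Insert 539: h=6, h2=12, slot 6 occupied → index 5.
Insert 311: h=12, slot 12 empty → index 12.
Insert 29: h=3, h2=6, slot 3 occupied → index 9.
Table: [—, —, 886, 575, —, 539, 146, —, —, 29, —, 219, 311]

146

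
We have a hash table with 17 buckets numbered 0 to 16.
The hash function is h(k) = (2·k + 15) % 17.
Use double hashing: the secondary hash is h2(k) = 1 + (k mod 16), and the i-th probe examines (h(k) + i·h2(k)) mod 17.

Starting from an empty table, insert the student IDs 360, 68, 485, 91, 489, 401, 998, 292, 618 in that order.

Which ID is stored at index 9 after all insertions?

360: h=4 → slot 4
68: h=15 → slot 15
485: h=16 → slot 16
91: h=10 → slot 10
489: h=7 → slot 7
401: h=1 → slot 1
998: h=5 → slot 5
292: h=4, h2=5, probe 4,9 → slot 9
618: h=10, h2=11, probe 10,4,15,9,3 → slot 3
Table: [∅, 401, ∅, 618, 360, 998, ∅, 489, ∅, 292, 91, ∅, ∅, ∅, ∅, 68, 485]

292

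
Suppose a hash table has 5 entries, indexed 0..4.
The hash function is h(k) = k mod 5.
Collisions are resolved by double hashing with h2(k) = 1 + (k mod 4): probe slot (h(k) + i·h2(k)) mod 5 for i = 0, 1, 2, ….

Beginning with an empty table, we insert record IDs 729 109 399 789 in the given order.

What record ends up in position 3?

729: h=4 → slot 4
109: h=4, h2=2, probe 4,1 → slot 1
399: h=4, h2=4, probe 4,3 → slot 3
789: h=4, h2=2, probe 4,1,3,0 → slot 0
Table: [789, 109, -, 399, 729]

399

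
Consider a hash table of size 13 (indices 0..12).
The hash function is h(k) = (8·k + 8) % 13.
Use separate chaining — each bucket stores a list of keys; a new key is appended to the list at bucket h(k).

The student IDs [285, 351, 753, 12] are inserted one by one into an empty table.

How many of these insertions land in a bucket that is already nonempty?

2

Insert 285: h=0, bucket 0 empty → new chain.
Insert 351: h=8, bucket 8 empty → new chain.
Insert 753: h=0, bucket 0 nonempty → append to chain.
Insert 12: h=0, bucket 0 nonempty → append to chain.
Final buckets:
0: 285 -> 753 -> 12
1: -
2: -
3: -
4: -
5: -
6: -
7: -
8: 351
9: -
10: -
11: -
12: -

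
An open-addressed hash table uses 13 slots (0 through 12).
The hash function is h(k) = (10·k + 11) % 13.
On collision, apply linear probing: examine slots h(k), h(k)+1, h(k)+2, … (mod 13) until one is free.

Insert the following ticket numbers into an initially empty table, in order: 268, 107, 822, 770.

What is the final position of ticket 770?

4

268: h=0 => slot 0
107: h=2 => slot 2
822: h=2, probe 2,3 => slot 3
770: h=2, probe 2,3,4 => slot 4
Table: [268, —, 107, 822, 770, —, —, —, —, —, —, —, —]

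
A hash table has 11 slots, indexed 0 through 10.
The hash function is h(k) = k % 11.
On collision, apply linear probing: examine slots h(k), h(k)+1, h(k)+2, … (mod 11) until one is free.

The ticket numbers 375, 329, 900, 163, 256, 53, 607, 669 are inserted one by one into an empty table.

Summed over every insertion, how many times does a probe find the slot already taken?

15

375 hashes to 1; slot 1 is free => place at 1.
329 hashes to 10; slot 10 is free => place at 10.
900 hashes to 9; slot 9 is free => place at 9.
163 hashes to 9; 9,10 taken => place at 0.
256 hashes to 3; slot 3 is free => place at 3.
53 hashes to 9; 9,10,0,1 taken => place at 2.
607 hashes to 2; 2,3 taken => place at 4.
669 hashes to 9; 9,10,0,1,2,3,4 taken => place at 5.
Table: [163, 375, 53, 256, 607, 669, _, _, _, 900, 329]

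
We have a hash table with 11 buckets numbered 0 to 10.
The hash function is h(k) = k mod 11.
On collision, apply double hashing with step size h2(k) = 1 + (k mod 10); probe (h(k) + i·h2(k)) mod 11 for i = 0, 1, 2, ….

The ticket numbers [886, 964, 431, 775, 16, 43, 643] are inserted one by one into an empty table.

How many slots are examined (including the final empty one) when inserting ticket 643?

886 hashes to 6; slot 6 is free -> place at 6.
964 hashes to 7; slot 7 is free -> place at 7.
431 hashes to 2; slot 2 is free -> place at 2.
775 hashes to 5; slot 5 is free -> place at 5.
16 hashes to 5, h2=7; 5 taken -> place at 1.
43 hashes to 10; slot 10 is free -> place at 10.
643 hashes to 5, h2=4; 5 taken -> place at 9.
Table: [_, 16, 431, _, _, 775, 886, 964, _, 643, 43]

2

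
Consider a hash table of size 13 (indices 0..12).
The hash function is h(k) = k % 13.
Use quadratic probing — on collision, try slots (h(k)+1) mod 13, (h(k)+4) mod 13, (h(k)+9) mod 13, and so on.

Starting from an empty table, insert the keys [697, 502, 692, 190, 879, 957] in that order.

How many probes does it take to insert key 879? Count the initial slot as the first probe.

697: h=8 → slot 8
502: h=8, probe 8,9 → slot 9
692: h=3 → slot 3
190: h=8, probe 8,9,12 → slot 12
879: h=8, probe 8,9,12,4 → slot 4
957: h=8, probe 8,9,12,4,11 → slot 11
Table: [∅, ∅, ∅, 692, 879, ∅, ∅, ∅, 697, 502, ∅, 957, 190]

4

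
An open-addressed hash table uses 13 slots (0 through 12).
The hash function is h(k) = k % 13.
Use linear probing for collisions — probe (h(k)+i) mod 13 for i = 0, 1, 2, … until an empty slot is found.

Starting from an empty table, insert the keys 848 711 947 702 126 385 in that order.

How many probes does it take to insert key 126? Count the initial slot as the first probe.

2

848 hashes to 3; slot 3 is free -> place at 3.
711 hashes to 9; slot 9 is free -> place at 9.
947 hashes to 11; slot 11 is free -> place at 11.
702 hashes to 0; slot 0 is free -> place at 0.
126 hashes to 9; 9 taken -> place at 10.
385 hashes to 8; slot 8 is free -> place at 8.
Table: [702, ∅, ∅, 848, ∅, ∅, ∅, ∅, 385, 711, 126, 947, ∅]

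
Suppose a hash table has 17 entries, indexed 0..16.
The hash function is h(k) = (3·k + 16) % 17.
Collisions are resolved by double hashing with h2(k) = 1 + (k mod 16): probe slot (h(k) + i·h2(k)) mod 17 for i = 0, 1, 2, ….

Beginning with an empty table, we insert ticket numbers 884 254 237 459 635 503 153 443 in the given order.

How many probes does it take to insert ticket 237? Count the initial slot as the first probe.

2

884 hashes to 16; slot 16 is free -> place at 16.
254 hashes to 13; slot 13 is free -> place at 13.
237 hashes to 13, h2=14; 13 taken -> place at 10.
459 hashes to 16, h2=12; 16 taken -> place at 11.
635 hashes to 0; slot 0 is free -> place at 0.
503 hashes to 12; slot 12 is free -> place at 12.
153 hashes to 16, h2=10; 16 taken -> place at 9.
443 hashes to 2; slot 2 is free -> place at 2.
Table: [635, ., 443, ., ., ., ., ., ., 153, 237, 459, 503, 254, ., ., 884]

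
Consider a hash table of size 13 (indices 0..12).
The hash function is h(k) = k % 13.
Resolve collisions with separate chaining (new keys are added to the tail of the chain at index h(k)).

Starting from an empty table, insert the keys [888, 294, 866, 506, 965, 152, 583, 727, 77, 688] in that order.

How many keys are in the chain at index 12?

888 → bucket 4
294 → bucket 8
866 → bucket 8 (collision)
506 → bucket 12
965 → bucket 3
152 → bucket 9
583 → bucket 11
727 → bucket 12 (collision)
77 → bucket 12 (collision)
688 → bucket 12 (collision)
Final buckets:
0: .
1: .
2: .
3: 965
4: 888
5: .
6: .
7: .
8: 294 -> 866
9: 152
10: .
11: 583
12: 506 -> 727 -> 77 -> 688

4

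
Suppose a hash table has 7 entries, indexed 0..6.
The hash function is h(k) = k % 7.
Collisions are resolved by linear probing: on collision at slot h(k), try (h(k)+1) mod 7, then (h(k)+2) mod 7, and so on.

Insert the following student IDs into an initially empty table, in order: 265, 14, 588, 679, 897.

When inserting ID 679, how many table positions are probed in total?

265 hashes to 6; slot 6 is free → place at 6.
14 hashes to 0; slot 0 is free → place at 0.
588 hashes to 0; 0 taken → place at 1.
679 hashes to 0; 0,1 taken → place at 2.
897 hashes to 1; 1,2 taken → place at 3.
Table: [14, 588, 679, 897, ∅, ∅, 265]

3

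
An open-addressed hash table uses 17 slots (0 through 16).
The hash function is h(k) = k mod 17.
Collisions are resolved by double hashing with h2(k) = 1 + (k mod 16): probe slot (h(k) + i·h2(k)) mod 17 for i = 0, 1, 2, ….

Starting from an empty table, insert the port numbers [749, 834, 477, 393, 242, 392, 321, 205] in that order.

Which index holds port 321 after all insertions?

Insert 749: h=1, slot 1 empty -> index 1.
Insert 834: h=1, h2=3, slot 1 occupied -> index 4.
Insert 477: h=1, h2=14, slot 1 occupied -> index 15.
Insert 393: h=2, slot 2 empty -> index 2.
Insert 242: h=4, h2=3, slot 4 occupied -> index 7.
Insert 392: h=1, h2=9, slot 1 occupied -> index 10.
Insert 321: h=15, h2=2, slot 15 occupied -> index 0.
Insert 205: h=1, h2=14, slots 1,15 occupied -> index 12.
Table: [321, 749, 393, _, 834, _, _, 242, _, _, 392, _, 205, _, _, 477, _]

0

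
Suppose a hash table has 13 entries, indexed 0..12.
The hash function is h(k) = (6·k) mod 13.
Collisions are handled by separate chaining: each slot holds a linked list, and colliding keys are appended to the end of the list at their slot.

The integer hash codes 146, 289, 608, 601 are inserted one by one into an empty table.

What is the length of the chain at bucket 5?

146 -> bucket 5
289 -> bucket 5 (collision)
608 -> bucket 8
601 -> bucket 5 (collision)
Final buckets:
0: -
1: -
2: -
3: -
4: -
5: 146 -> 289 -> 601
6: -
7: -
8: 608
9: -
10: -
11: -
12: -

3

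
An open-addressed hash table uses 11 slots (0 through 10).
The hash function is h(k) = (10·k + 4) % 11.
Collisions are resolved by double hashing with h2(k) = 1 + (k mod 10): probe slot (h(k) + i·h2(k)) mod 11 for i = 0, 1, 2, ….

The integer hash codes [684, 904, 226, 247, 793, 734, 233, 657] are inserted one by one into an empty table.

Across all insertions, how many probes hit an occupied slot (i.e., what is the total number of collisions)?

4

684 hashes to 2; slot 2 is free → place at 2.
904 hashes to 2, h2=5; 2 taken → place at 7.
226 hashes to 9; slot 9 is free → place at 9.
247 hashes to 10; slot 10 is free → place at 10.
793 hashes to 3; slot 3 is free → place at 3.
734 hashes to 7, h2=5; 7 taken → place at 1.
233 hashes to 2, h2=4; 2 taken → place at 6.
657 hashes to 7, h2=8; 7 taken → place at 4.
Table: [-, 734, 684, 793, 657, -, 233, 904, -, 226, 247]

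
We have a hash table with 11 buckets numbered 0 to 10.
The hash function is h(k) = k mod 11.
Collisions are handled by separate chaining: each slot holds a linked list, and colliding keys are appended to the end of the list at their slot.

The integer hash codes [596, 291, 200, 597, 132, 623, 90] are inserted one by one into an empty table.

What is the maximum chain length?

3

596 -> bucket 2
291 -> bucket 5
200 -> bucket 2 (collision)
597 -> bucket 3
132 -> bucket 0
623 -> bucket 7
90 -> bucket 2 (collision)
Final buckets:
0: 132
1: _
2: 596 -> 200 -> 90
3: 597
4: _
5: 291
6: _
7: 623
8: _
9: _
10: _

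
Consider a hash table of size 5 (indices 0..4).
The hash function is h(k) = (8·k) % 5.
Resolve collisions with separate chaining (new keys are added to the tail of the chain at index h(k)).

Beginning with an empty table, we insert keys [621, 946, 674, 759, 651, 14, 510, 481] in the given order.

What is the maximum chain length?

4

Insert 621: h=3, bucket 3 empty -> new chain.
Insert 946: h=3, bucket 3 nonempty -> append to chain.
Insert 674: h=2, bucket 2 empty -> new chain.
Insert 759: h=2, bucket 2 nonempty -> append to chain.
Insert 651: h=3, bucket 3 nonempty -> append to chain.
Insert 14: h=2, bucket 2 nonempty -> append to chain.
Insert 510: h=0, bucket 0 empty -> new chain.
Insert 481: h=3, bucket 3 nonempty -> append to chain.
Final buckets:
0: 510
1: -
2: 674 -> 759 -> 14
3: 621 -> 946 -> 651 -> 481
4: -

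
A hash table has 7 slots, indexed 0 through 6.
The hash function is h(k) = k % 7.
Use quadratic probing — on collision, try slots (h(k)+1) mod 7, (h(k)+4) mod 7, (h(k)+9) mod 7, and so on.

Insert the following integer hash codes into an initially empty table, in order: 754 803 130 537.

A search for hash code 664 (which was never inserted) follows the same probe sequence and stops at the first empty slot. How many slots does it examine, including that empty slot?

Insert 754: h=5, slot 5 empty -> index 5.
Insert 803: h=5, slot 5 occupied -> index 6.
Insert 130: h=4, slot 4 empty -> index 4.
Insert 537: h=5, slots 5,6 occupied -> index 2.
Table: [—, —, 537, —, 130, 754, 803]
Lookup 664: h=6, probe 6,0 → slot 0 empty, not found.

2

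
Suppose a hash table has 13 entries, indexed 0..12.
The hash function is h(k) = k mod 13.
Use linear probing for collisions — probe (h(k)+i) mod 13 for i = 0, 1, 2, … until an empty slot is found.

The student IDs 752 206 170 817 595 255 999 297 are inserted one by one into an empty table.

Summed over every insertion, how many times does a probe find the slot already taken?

12

752 hashes to 11; slot 11 is free → place at 11.
206 hashes to 11; 11 taken → place at 12.
170 hashes to 1; slot 1 is free → place at 1.
817 hashes to 11; 11,12 taken → place at 0.
595 hashes to 10; slot 10 is free → place at 10.
255 hashes to 8; slot 8 is free → place at 8.
999 hashes to 11; 11,12,0,1 taken → place at 2.
297 hashes to 11; 11,12,0,1,2 taken → place at 3.
Table: [817, 170, 999, 297, ∅, ∅, ∅, ∅, 255, ∅, 595, 752, 206]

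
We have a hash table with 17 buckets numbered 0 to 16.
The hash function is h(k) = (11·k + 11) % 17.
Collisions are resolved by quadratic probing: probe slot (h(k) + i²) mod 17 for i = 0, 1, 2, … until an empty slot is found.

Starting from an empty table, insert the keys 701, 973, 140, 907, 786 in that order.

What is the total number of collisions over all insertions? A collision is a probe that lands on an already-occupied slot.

Insert 701: h=4, slot 4 empty => index 4.
Insert 973: h=4, slot 4 occupied => index 5.
Insert 140: h=4, slots 4,5 occupied => index 8.
Insert 907: h=9, slot 9 empty => index 9.
Insert 786: h=4, slots 4,5,8 occupied => index 13.
Table: [-, -, -, -, 701, 973, -, -, 140, 907, -, -, -, 786, -, -, -]

6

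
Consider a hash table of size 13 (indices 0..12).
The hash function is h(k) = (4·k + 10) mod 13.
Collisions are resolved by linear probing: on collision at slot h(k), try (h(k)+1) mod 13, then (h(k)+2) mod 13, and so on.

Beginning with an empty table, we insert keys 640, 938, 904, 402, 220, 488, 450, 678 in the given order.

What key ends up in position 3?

Insert 640: h=9, slot 9 empty -> index 9.
Insert 938: h=5, slot 5 empty -> index 5.
Insert 904: h=12, slot 12 empty -> index 12.
Insert 402: h=6, slot 6 empty -> index 6.
Insert 220: h=6, slot 6 occupied -> index 7.
Insert 488: h=12, slot 12 occupied -> index 0.
Insert 450: h=3, slot 3 empty -> index 3.
Insert 678: h=5, slots 5,6,7 occupied -> index 8.
Table: [488, —, —, 450, —, 938, 402, 220, 678, 640, —, —, 904]

450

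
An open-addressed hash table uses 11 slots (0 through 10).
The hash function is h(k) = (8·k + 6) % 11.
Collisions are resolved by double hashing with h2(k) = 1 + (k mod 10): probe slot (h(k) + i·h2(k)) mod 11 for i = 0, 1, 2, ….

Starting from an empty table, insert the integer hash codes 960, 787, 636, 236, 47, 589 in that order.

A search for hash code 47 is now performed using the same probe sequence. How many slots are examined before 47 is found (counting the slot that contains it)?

2

Insert 960: h=8, slot 8 empty => index 8.
Insert 787: h=10, slot 10 empty => index 10.
Insert 636: h=1, slot 1 empty => index 1.
Insert 236: h=2, slot 2 empty => index 2.
Insert 47: h=8, h2=8, slot 8 occupied => index 5.
Insert 589: h=10, h2=10, slot 10 occupied => index 9.
Table: [-, 636, 236, -, -, 47, -, -, 960, 589, 787]
Lookup 47: h=8, h2=8, probe 8,5 → found at 5.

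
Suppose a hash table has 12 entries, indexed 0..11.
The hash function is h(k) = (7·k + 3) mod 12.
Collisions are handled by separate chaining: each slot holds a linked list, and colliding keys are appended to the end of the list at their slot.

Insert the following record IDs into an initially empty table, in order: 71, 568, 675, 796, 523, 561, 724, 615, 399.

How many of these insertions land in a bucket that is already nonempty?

Insert 71: h=8, bucket 8 empty → new chain.
Insert 568: h=7, bucket 7 empty → new chain.
Insert 675: h=0, bucket 0 empty → new chain.
Insert 796: h=7, bucket 7 nonempty → append to chain.
Insert 523: h=4, bucket 4 empty → new chain.
Insert 561: h=6, bucket 6 empty → new chain.
Insert 724: h=7, bucket 7 nonempty → append to chain.
Insert 615: h=0, bucket 0 nonempty → append to chain.
Insert 399: h=0, bucket 0 nonempty → append to chain.
Final buckets:
0: 675 -> 615 -> 399
1: -
2: -
3: -
4: 523
5: -
6: 561
7: 568 -> 796 -> 724
8: 71
9: -
10: -
11: -

4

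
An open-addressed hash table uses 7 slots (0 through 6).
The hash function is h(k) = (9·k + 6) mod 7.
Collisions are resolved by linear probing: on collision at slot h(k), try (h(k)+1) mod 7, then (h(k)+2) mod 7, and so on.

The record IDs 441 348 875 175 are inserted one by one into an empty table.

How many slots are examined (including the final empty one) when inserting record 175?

441 hashes to 6; slot 6 is free → place at 6.
348 hashes to 2; slot 2 is free → place at 2.
875 hashes to 6; 6 taken → place at 0.
175 hashes to 6; 6,0 taken → place at 1.
Table: [875, 175, 348, ∅, ∅, ∅, 441]

3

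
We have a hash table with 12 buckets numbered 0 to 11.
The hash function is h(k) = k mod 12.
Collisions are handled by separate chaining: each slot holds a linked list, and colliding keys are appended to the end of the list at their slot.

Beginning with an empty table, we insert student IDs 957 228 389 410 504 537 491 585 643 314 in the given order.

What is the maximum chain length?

Insert 957: h=9, bucket 9 empty → new chain.
Insert 228: h=0, bucket 0 empty → new chain.
Insert 389: h=5, bucket 5 empty → new chain.
Insert 410: h=2, bucket 2 empty → new chain.
Insert 504: h=0, bucket 0 nonempty → append to chain.
Insert 537: h=9, bucket 9 nonempty → append to chain.
Insert 491: h=11, bucket 11 empty → new chain.
Insert 585: h=9, bucket 9 nonempty → append to chain.
Insert 643: h=7, bucket 7 empty → new chain.
Insert 314: h=2, bucket 2 nonempty → append to chain.
Final buckets:
0: 228 -> 504
1: _
2: 410 -> 314
3: _
4: _
5: 389
6: _
7: 643
8: _
9: 957 -> 537 -> 585
10: _
11: 491

3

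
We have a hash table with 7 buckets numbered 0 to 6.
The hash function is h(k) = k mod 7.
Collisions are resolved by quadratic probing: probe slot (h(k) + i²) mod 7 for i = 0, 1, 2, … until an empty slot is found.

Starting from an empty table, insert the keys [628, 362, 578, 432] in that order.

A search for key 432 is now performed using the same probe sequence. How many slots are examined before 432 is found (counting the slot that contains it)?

3

628 hashes to 5; slot 5 is free => place at 5.
362 hashes to 5; 5 taken => place at 6.
578 hashes to 4; slot 4 is free => place at 4.
432 hashes to 5; 5,6 taken => place at 2.
Table: [∅, ∅, 432, ∅, 578, 628, 362]
Lookup 432: h=5, probe 5,6,2 → found at 2.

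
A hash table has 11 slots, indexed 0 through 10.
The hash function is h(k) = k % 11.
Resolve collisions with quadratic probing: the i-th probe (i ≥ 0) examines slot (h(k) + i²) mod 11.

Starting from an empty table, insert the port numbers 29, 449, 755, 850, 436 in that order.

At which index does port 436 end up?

29: h=7 => slot 7
449: h=9 => slot 9
755: h=7, probe 7,8 => slot 8
850: h=3 => slot 3
436: h=7, probe 7,8,0 => slot 0
Table: [436, _, _, 850, _, _, _, 29, 755, 449, _]

0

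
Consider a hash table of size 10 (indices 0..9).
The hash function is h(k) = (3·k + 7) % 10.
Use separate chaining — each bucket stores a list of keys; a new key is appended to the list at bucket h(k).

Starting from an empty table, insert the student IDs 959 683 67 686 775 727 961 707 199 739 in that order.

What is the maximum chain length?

3

959 -> bucket 4
683 -> bucket 6
67 -> bucket 8
686 -> bucket 5
775 -> bucket 2
727 -> bucket 8 (collision)
961 -> bucket 0
707 -> bucket 8 (collision)
199 -> bucket 4 (collision)
739 -> bucket 4 (collision)
Final buckets:
0: 961
1: _
2: 775
3: _
4: 959 -> 199 -> 739
5: 686
6: 683
7: _
8: 67 -> 727 -> 707
9: _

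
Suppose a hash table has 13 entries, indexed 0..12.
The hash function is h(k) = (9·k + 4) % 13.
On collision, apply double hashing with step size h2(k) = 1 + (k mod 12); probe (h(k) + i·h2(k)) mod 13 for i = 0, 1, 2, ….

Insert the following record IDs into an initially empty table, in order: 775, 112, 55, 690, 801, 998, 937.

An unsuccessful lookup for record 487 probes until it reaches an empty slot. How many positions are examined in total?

2

775 hashes to 11; slot 11 is free → place at 11.
112 hashes to 11, h2=5; 11 taken → place at 3.
55 hashes to 5; slot 5 is free → place at 5.
690 hashes to 0; slot 0 is free → place at 0.
801 hashes to 11, h2=10; 11 taken → place at 8.
998 hashes to 3, h2=3; 3 taken → place at 6.
937 hashes to 0, h2=2; 0 taken → place at 2.
Table: [690, ∅, 937, 112, ∅, 55, 998, ∅, 801, ∅, ∅, 775, ∅]
Lookup 487: h=6, h2=8, probe 6,1 → slot 1 empty, not found.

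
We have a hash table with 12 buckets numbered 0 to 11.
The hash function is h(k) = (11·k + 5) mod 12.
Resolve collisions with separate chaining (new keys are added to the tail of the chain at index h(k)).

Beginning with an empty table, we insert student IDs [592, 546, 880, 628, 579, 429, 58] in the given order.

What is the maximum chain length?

592 -> bucket 1
546 -> bucket 11
880 -> bucket 1 (collision)
628 -> bucket 1 (collision)
579 -> bucket 2
429 -> bucket 8
58 -> bucket 7
Final buckets:
0: -
1: 592 -> 880 -> 628
2: 579
3: -
4: -
5: -
6: -
7: 58
8: 429
9: -
10: -
11: 546

3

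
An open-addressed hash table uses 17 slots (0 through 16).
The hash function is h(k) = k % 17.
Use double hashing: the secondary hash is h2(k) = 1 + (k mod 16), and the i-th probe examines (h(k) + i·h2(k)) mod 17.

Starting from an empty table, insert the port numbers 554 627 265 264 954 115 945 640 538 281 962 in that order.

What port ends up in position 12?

945

554 hashes to 10; slot 10 is free -> place at 10.
627 hashes to 15; slot 15 is free -> place at 15.
265 hashes to 10, h2=10; 10 taken -> place at 3.
264 hashes to 9; slot 9 is free -> place at 9.
954 hashes to 2; slot 2 is free -> place at 2.
115 hashes to 13; slot 13 is free -> place at 13.
945 hashes to 10, h2=2; 10 taken -> place at 12.
640 hashes to 11; slot 11 is free -> place at 11.
538 hashes to 11, h2=11; 11 taken -> place at 5.
281 hashes to 9, h2=10; 9,2,12,5,15 taken -> place at 8.
962 hashes to 10, h2=3; 10,13 taken -> place at 16.
Table: [∅, ∅, 954, 265, ∅, 538, ∅, ∅, 281, 264, 554, 640, 945, 115, ∅, 627, 962]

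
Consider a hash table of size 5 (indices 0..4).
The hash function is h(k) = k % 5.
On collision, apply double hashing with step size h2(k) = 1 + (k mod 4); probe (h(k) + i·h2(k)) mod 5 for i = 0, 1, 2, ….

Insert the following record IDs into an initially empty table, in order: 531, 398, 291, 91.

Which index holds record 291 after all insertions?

0

Insert 531: h=1, slot 1 empty => index 1.
Insert 398: h=3, slot 3 empty => index 3.
Insert 291: h=1, h2=4, slot 1 occupied => index 0.
Insert 91: h=1, h2=4, slots 1,0 occupied => index 4.
Table: [291, 531, ∅, 398, 91]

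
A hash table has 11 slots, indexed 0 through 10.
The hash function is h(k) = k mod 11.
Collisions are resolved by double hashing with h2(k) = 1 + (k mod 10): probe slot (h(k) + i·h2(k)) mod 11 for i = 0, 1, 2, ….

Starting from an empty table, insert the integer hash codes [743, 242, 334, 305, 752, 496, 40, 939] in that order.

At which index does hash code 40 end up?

743 hashes to 6; slot 6 is free → place at 6.
242 hashes to 0; slot 0 is free → place at 0.
334 hashes to 4; slot 4 is free → place at 4.
305 hashes to 8; slot 8 is free → place at 8.
752 hashes to 4, h2=3; 4 taken → place at 7.
496 hashes to 1; slot 1 is free → place at 1.
40 hashes to 7, h2=1; 7,8 taken → place at 9.
939 hashes to 4, h2=10; 4 taken → place at 3.
Table: [242, 496, _, 939, 334, _, 743, 752, 305, 40, _]

9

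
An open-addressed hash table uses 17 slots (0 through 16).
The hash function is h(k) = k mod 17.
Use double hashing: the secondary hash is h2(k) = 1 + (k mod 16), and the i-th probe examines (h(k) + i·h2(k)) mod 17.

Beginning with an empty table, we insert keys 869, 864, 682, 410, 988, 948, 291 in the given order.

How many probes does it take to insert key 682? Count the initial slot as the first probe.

2

Insert 869: h=2, slot 2 empty => index 2.
Insert 864: h=14, slot 14 empty => index 14.
Insert 682: h=2, h2=11, slot 2 occupied => index 13.
Insert 410: h=2, h2=11, slots 2,13 occupied => index 7.
Insert 988: h=2, h2=13, slot 2 occupied => index 15.
Insert 948: h=13, h2=5, slot 13 occupied => index 1.
Insert 291: h=2, h2=4, slot 2 occupied => index 6.
Table: [—, 948, 869, —, —, —, 291, 410, —, —, —, —, —, 682, 864, 988, —]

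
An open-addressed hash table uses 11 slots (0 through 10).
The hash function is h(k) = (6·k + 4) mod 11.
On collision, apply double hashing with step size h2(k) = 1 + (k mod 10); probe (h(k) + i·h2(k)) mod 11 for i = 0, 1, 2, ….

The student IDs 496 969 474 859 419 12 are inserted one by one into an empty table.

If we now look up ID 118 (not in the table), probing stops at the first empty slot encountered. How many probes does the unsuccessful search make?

496 hashes to 10; slot 10 is free => place at 10.
969 hashes to 10, h2=10; 10 taken => place at 9.
474 hashes to 10, h2=5; 10 taken => place at 4.
859 hashes to 10, h2=10; 10,9 taken => place at 8.
419 hashes to 10, h2=10; 10,9,8 taken => place at 7.
12 hashes to 10, h2=3; 10 taken => place at 2.
Table: [_, _, 12, _, 474, _, _, 419, 859, 969, 496]
Lookup 118: h=8, h2=9, probe 8,6 → slot 6 empty, not found.

2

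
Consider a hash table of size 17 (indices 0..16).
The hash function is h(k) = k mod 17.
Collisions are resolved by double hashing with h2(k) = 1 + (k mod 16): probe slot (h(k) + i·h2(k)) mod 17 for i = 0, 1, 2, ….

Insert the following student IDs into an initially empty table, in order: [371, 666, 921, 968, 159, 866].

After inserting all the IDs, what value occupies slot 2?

371 hashes to 14; slot 14 is free => place at 14.
666 hashes to 3; slot 3 is free => place at 3.
921 hashes to 3, h2=10; 3 taken => place at 13.
968 hashes to 16; slot 16 is free => place at 16.
159 hashes to 6; slot 6 is free => place at 6.
866 hashes to 16, h2=3; 16 taken => place at 2.
Table: [-, -, 866, 666, -, -, 159, -, -, -, -, -, -, 921, 371, -, 968]

866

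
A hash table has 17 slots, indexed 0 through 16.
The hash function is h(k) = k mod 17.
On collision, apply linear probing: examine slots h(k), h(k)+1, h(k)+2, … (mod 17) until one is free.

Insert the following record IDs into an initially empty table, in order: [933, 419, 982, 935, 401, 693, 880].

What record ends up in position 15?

Insert 933: h=15, slot 15 empty → index 15.
Insert 419: h=11, slot 11 empty → index 11.
Insert 982: h=13, slot 13 empty → index 13.
Insert 935: h=0, slot 0 empty → index 0.
Insert 401: h=10, slot 10 empty → index 10.
Insert 693: h=13, slot 13 occupied → index 14.
Insert 880: h=13, slots 13,14,15 occupied → index 16.
Table: [935, -, -, -, -, -, -, -, -, -, 401, 419, -, 982, 693, 933, 880]

933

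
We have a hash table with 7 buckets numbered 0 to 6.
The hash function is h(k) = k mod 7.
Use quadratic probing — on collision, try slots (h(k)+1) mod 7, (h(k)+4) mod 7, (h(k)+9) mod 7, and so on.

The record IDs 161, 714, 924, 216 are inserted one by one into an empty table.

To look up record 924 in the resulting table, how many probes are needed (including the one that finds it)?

3

Insert 161: h=0, slot 0 empty => index 0.
Insert 714: h=0, slot 0 occupied => index 1.
Insert 924: h=0, slots 0,1 occupied => index 4.
Insert 216: h=6, slot 6 empty => index 6.
Table: [161, 714, —, —, 924, —, 216]
Lookup 924: h=0, probe 0,1,4 → found at 4.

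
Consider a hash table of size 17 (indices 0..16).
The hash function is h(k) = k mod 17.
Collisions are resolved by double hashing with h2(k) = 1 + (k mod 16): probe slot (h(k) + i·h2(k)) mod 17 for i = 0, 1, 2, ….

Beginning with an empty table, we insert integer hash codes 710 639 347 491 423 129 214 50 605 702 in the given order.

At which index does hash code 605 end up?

4

Insert 710: h=13, slot 13 empty => index 13.
Insert 639: h=10, slot 10 empty => index 10.
Insert 347: h=7, slot 7 empty => index 7.
Insert 491: h=15, slot 15 empty => index 15.
Insert 423: h=15, h2=8, slot 15 occupied => index 6.
Insert 129: h=10, h2=2, slot 10 occupied => index 12.
Insert 214: h=10, h2=7, slot 10 occupied => index 0.
Insert 50: h=16, slot 16 empty => index 16.
Insert 605: h=10, h2=14, slots 10,7 occupied => index 4.
Insert 702: h=5, slot 5 empty => index 5.
Table: [214, _, _, _, 605, 702, 423, 347, _, _, 639, _, 129, 710, _, 491, 50]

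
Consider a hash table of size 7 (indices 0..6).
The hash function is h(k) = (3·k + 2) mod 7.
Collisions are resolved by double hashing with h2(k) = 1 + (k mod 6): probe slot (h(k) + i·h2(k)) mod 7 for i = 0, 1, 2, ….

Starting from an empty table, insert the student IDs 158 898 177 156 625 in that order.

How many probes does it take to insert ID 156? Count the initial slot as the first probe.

158 hashes to 0; slot 0 is free → place at 0.
898 hashes to 1; slot 1 is free → place at 1.
177 hashes to 1, h2=4; 1 taken → place at 5.
156 hashes to 1, h2=1; 1 taken → place at 2.
625 hashes to 1, h2=2; 1 taken → place at 3.
Table: [158, 898, 156, 625, ., 177, .]

2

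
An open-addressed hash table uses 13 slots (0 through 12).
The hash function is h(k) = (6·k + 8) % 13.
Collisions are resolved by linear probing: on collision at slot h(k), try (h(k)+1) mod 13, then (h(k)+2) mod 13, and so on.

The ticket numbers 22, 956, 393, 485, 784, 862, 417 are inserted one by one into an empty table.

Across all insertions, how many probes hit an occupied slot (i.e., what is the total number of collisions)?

22: h=10 -> slot 10
956: h=11 -> slot 11
393: h=0 -> slot 0
485: h=6 -> slot 6
784: h=6, probe 6,7 -> slot 7
862: h=6, probe 6,7,8 -> slot 8
417: h=1 -> slot 1
Table: [393, 417, —, —, —, —, 485, 784, 862, —, 22, 956, —]

3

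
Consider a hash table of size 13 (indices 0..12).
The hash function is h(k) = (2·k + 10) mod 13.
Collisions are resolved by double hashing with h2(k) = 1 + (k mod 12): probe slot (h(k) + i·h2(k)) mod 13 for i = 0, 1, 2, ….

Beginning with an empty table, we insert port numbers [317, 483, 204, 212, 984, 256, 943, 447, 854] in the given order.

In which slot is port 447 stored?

317: h=7 => slot 7
483: h=1 => slot 1
204: h=2 => slot 2
212: h=5 => slot 5
984: h=2, h2=1, probe 2,3 => slot 3
256: h=2, h2=5, probe 2,7,12 => slot 12
943: h=11 => slot 11
447: h=7, h2=4, probe 7,11,2,6 => slot 6
854: h=2, h2=3, probe 2,5,8 => slot 8
Table: [∅, 483, 204, 984, ∅, 212, 447, 317, 854, ∅, ∅, 943, 256]

6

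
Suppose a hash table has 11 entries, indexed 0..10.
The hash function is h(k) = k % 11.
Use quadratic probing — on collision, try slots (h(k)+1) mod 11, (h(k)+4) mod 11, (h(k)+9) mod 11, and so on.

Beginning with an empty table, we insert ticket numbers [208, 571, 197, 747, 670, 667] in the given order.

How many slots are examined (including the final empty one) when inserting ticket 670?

5

208 hashes to 10; slot 10 is free -> place at 10.
571 hashes to 10; 10 taken -> place at 0.
197 hashes to 10; 10,0 taken -> place at 3.
747 hashes to 10; 10,0,3 taken -> place at 8.
670 hashes to 10; 10,0,3,8 taken -> place at 4.
667 hashes to 7; slot 7 is free -> place at 7.
Table: [571, _, _, 197, 670, _, _, 667, 747, _, 208]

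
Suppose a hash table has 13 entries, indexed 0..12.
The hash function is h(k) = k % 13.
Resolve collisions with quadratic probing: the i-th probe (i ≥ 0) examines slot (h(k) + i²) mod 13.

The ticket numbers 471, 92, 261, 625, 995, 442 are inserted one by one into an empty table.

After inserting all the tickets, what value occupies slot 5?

625

Insert 471: h=3, slot 3 empty → index 3.
Insert 92: h=1, slot 1 empty → index 1.
Insert 261: h=1, slot 1 occupied → index 2.
Insert 625: h=1, slots 1,2 occupied → index 5.
Insert 995: h=7, slot 7 empty → index 7.
Insert 442: h=0, slot 0 empty → index 0.
Table: [442, 92, 261, 471, ∅, 625, ∅, 995, ∅, ∅, ∅, ∅, ∅]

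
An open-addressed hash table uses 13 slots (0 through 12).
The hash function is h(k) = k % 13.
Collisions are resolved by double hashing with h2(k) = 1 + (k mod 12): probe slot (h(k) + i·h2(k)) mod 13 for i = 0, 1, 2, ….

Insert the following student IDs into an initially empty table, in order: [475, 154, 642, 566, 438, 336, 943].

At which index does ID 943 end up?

2

475 hashes to 7; slot 7 is free => place at 7.
154 hashes to 11; slot 11 is free => place at 11.
642 hashes to 5; slot 5 is free => place at 5.
566 hashes to 7, h2=3; 7 taken => place at 10.
438 hashes to 9; slot 9 is free => place at 9.
336 hashes to 11, h2=1; 11 taken => place at 12.
943 hashes to 7, h2=8; 7 taken => place at 2.
Table: [., ., 943, ., ., 642, ., 475, ., 438, 566, 154, 336]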